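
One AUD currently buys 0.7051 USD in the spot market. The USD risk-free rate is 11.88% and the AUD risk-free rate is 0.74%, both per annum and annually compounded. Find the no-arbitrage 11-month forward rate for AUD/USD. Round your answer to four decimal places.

0.7763

By covered interest parity, F = S · (1+r_USD)^T / (1+r_AUD)^T
= 0.7051 × 1.108383 / 1.006781 = 0.7051 × 1.100918
F = 0.7763 USD per AUD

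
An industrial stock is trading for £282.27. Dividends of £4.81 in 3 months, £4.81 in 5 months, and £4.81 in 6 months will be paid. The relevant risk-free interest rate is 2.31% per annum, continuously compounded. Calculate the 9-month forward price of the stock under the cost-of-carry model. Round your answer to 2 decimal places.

£272.65

PV(dividends) I = 4.81·e^(−0.0231·3/12) + 4.81·e^(−0.0231·5/12) + 4.81·e^(−0.0231·6/12)
I = 4.7823 + 4.7639 + 4.7548 = 14.3010
F = (S − I)·e^(rT) = (282.27 − 14.3010) · e^(0.0231·9/12)
= 267.9690 · e^0.017325 = 267.9690 × 1.017476 = £272.65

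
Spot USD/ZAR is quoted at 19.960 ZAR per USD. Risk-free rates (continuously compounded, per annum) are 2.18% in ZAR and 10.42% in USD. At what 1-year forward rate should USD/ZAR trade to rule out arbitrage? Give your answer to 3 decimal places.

18.381

F = S·e^((r_ZAR − r_USD)T) = 19.960 · e^((0.0218 − 0.1042) × 1)
= 19.960 · e^-0.082400 = 19.960 × 0.920904
F = 18.381 ZAR per USD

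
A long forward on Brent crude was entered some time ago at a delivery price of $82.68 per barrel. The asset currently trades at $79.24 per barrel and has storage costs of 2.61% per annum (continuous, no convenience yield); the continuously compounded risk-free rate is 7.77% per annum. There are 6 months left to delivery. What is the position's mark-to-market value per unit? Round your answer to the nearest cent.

Current fair forward for the remaining 6 months: F = S·e^((r + u)·T), (r + u) = 0.0777 + 0.0261 = 0.1038
F = 79.24 · e^(0.1038 × 6/12) = 79.24 × 1.053270 = 83.4611
Value of long forward = (F − K)·e^(−rT) = (83.4611 − 82.68) · e^(−0.0777·6/12)
= 0.7811 × 0.961895 = 0.75

$0.75 per barrel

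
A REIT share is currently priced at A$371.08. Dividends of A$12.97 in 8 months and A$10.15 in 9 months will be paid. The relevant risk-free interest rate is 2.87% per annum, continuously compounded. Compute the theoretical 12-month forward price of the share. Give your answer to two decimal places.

A$358.57

PV(dividends) I = 12.97·e^(−0.0287·8/12) + 10.15·e^(−0.0287·9/12)
I = 12.7242 + 9.9339 = 22.6581
F = (S − I)·e^(rT) = (371.08 − 22.6581) · e^(0.0287·12/12)
= 348.4219 · e^0.028700 = 348.4219 × 1.029116 = A$358.57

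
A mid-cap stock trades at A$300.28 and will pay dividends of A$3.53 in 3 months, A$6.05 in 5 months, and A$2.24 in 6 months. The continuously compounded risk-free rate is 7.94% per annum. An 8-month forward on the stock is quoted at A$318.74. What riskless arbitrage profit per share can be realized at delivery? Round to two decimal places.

A$14.23 per share

PV(dividends) I = 3.53·e^(−0.0794·3/12) + 6.05·e^(−0.0794·5/12) + 2.24·e^(−0.0794·6/12) = 11.4666
Fair forward F* = (S − I)·e^(rT) = (300.28 − 11.4666)·e^0.052933 = 288.8134 × 1.054359 = 304.5130
Market A$318.74 > fair 304.5130: forward overpriced → cash-and-carry (borrow at r, buy the stock and collect the dividends, short the forward).
Profit at T = |F_mkt − F*| = |318.74 − 304.5130| = A$14.23 per share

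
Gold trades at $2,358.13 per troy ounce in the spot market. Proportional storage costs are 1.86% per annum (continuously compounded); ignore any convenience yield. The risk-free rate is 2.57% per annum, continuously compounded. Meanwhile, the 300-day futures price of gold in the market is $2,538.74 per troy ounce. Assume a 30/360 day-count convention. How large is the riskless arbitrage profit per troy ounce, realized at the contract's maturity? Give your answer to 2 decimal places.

$91.93 per troy ounce

Fair futures: F* = S·e^(carry·T), with carry = (r + u) = 0.0257 + 0.0186 = 0.0443
F* = 2358.13 · e^(0.0443 × 300/360) = 2358.13 · e^0.03691667 = 2358.13 × 1.03760655 = $2446.8111
Market $2538.74 > fair $2446.8111: forward overpriced → cash-and-carry (buy spot, short the forward).
At maturity, profit = |F_mkt − F*| = |2538.74 − 2446.8111| = $91.93 per troy ounce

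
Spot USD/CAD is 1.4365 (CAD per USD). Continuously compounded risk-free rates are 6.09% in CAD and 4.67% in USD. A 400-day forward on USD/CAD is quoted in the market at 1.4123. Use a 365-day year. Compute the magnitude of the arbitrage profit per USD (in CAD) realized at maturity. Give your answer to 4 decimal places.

Fair forward: F* = S·e^(carry·T), with carry = (r_CAD − r_USD) = 0.0609 − 0.0467 = 0.0142
F* = 1.4365 · e^(0.0142 × 400/365) = 1.4365 · e^0.015562 = 1.4365 × 1.015684 = 1.4590
Market 1.4123 < fair 1.4590: forward underpriced → reverse cash-and-carry (short spot, go long the forward).
At maturity, profit = |F_mkt − F*| = |1.4123 − 1.4590| = 0.0467 per USD (in CAD)

0.0467 per USD (in CAD)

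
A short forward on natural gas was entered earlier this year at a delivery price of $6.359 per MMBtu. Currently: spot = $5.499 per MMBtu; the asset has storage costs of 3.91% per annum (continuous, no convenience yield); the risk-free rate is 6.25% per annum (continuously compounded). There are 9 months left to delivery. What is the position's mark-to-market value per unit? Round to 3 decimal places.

Current fair forward for the remaining 9 months: F = S·e^((r + u)·T), (r + u) = 0.0625 + 0.0391 = 0.1016
F = 5.499 · e^(0.1016 × 9/12) = 5.499 × 1.079178 = 5.9344
Value of long forward = (F − K)·e^(−rT) = (5.9344 − 6.359) · e^(−0.0625·9/12)
= -0.4246 × 0.954207 = -0.405
Short position value = −(long value) = $0.405

$0.405 per MMBtu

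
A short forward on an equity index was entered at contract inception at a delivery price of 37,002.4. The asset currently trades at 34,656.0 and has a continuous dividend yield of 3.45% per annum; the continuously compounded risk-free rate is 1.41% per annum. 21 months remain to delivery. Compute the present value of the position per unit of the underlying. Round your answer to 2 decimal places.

Current fair forward for the remaining 21 months: F = S·e^((r − q)·T), (r − q) = 0.0141 − 0.0345 = -0.0204
F = 34656.0 · e^(-0.0204 × 21/12) = 34656.0 × 0.96492973 = 33440.6047
Value of long forward = (F − K)·e^(−rT) = (33440.6047 − 37002.4) · e^(−0.0141·21/12)
= -3561.7953 × 0.97562694 = -3474.98
Short position value = −(long value) = 3474.98

3474.98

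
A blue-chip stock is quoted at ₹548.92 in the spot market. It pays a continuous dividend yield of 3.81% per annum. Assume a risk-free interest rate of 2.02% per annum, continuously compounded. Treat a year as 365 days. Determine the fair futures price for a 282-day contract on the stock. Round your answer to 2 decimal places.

F = S·e^((r − q)T) = 548.92 · e^((0.0202 − 0.0381) × 282/365)
= 548.92 · e^-0.013830 = 548.92 × 0.986265
F = ₹541.38

₹541.38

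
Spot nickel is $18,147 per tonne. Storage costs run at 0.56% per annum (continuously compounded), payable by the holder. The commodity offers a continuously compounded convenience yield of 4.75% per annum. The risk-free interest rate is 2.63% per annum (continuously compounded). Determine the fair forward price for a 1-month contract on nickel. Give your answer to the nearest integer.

$18,123 per tonne

Net carry = r + u − y = 0.0263 + 0.0056 − 0.0475 = -0.0156
F = S·e^((r+u−y)T) = 18147 · e^(-0.0156 × 1/12) = 18147 · e^-0.001300
= 18147 × 0.998701 = $18,123 per tonne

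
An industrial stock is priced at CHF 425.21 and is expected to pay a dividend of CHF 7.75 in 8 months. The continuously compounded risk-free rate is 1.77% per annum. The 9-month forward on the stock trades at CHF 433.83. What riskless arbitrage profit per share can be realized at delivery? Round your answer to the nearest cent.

PV(dividends) I = 7.75·e^(−0.0177·8/12) = 7.6591
Fair forward F* = (S − I)·e^(rT) = (425.21 − 7.6591)·e^0.013275 = 417.5509 × 1.013364 = 423.1311
Market CHF 433.83 > fair 423.1311: forward overpriced → cash-and-carry (borrow at r, buy the stock and collect the dividends, short the forward).
Profit at T = |F_mkt − F*| = |433.83 − 423.1311| = CHF 10.70 per share

CHF 10.70 per share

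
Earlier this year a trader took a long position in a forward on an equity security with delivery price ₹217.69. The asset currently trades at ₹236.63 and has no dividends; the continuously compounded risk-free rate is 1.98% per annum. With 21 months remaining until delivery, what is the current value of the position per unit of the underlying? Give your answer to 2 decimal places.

₹26.35

Current fair forward for the remaining 21 months: F = S·e^(r·T), r = 0.0198
F = 236.63 · e^(0.0198 × 21/12) = 236.63 × 1.035257 = 244.9729
Value of long forward = (F − K)·e^(−rT) = (244.9729 − 217.69) · e^(−0.0198·21/12)
= 27.2829 × 0.965943 = 26.35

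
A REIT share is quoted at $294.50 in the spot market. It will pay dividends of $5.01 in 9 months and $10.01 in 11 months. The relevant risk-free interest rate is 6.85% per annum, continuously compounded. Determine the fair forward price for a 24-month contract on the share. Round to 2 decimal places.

$321.50

PV(dividends) I = 5.01·e^(−0.0685·9/12) + 10.01·e^(−0.0685·11/12)
I = 4.7591 + 9.4008 = 14.1599
F = (S − I)·e^(rT) = (294.50 − 14.1599) · e^(0.0685·24/12)
= 280.3401 · e^0.137000 = 280.3401 × 1.146828 = $321.50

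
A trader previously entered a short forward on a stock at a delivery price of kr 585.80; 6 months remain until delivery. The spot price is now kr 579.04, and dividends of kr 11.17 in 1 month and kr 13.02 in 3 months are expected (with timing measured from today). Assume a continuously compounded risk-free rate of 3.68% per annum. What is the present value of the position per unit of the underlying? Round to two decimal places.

kr 20.12

PV(remaining dividends) I = 11.17·e^(−0.0368·1/12) + 13.02·e^(−0.0368·3/12) = 24.0366
Current forward F = (S − I)·e^(rT) = (579.04 − 24.0366)·e^(0.0368·6/12) = 555.0034 × 1.018570 = 565.3098
Value (long) = (F − K)·e^(−rT) = (565.3098 − 585.80) × 0.981768 = -20.1166
Short position value = −(long value) = kr 20.12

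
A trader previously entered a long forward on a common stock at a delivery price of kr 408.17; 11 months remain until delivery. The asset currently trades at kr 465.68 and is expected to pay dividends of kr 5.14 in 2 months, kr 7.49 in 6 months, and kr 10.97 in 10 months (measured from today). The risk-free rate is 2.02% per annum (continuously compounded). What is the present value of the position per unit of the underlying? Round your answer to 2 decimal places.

PV(remaining dividends) I = 5.14·e^(−0.0202·2/12) + 7.49·e^(−0.0202·6/12) + 10.97·e^(−0.0202·10/12) = 23.3243
Current forward F = (S − I)·e^(rT) = (465.68 − 23.3243)·e^(0.0202·11/12) = 442.3557 × 1.018689 = 450.6229
Value (long) = (F − K)·e^(−rT) = (450.6229 − 408.17) × 0.981654 = 41.6741
Value = kr 41.67

kr 41.67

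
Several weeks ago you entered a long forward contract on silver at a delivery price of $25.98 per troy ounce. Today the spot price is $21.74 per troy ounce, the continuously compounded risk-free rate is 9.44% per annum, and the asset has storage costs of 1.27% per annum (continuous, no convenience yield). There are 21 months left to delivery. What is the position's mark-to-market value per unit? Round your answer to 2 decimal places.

$0.20 per troy ounce

Current fair forward for the remaining 21 months: F = S·e^((r + u)·T), (r + u) = 0.0944 + 0.0127 = 0.1071
F = 21.74 · e^(0.1071 × 21/12) = 21.74 × 1.206140 = 26.2215
Value of long forward = (F − K)·e^(−rT) = (26.2215 − 25.98) · e^(−0.0944·21/12)
= 0.2415 × 0.847724 = 0.20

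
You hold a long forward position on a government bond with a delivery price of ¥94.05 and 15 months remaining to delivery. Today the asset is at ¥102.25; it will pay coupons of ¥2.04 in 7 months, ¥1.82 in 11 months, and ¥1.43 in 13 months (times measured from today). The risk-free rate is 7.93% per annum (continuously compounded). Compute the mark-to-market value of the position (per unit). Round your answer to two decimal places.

¥12.12

PV(remaining coupons) I = 2.04·e^(−0.0793·7/12) + 1.82·e^(−0.0793·11/12) + 1.43·e^(−0.0793·13/12) = 4.9525
Current forward F = (S − I)·e^(rT) = (102.25 − 4.9525)·e^(0.0793·15/12) = 97.2975 × 1.104204 = 107.4363
Value (long) = (F − K)·e^(−rT) = (107.4363 − 94.05) × 0.905629 = 12.1230
Value = ¥12.12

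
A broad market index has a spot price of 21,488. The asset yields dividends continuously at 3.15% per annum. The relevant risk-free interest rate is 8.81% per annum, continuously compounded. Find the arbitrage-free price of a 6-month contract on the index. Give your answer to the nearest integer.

F = S·e^((r − q)T) = 21488 · e^((0.0881 − 0.0315) × 6/12)
= 21488 · e^0.028300 = 21488 × 1.028704
F = 22,105

22,105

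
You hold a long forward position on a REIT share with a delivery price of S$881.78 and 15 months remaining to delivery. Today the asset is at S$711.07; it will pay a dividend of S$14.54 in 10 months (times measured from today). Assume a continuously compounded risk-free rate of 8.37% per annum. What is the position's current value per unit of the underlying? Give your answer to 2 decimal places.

PV(remaining dividends) I = 14.54·e^(−0.0837·10/12) = 13.5604
Current forward F = (S − I)·e^(rT) = (711.07 − 13.5604)·e^(0.0837·15/12) = 697.5096 × 1.110294 = 774.4407
Value (long) = (F − K)·e^(−rT) = (774.4407 − 881.78) × 0.900662 = -96.6764
Value = -S$96.68

-S$96.68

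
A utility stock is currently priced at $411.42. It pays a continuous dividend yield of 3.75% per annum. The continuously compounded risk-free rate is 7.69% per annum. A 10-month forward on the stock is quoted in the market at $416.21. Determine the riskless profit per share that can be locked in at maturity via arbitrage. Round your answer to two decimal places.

Fair forward: F* = S·e^(carry·T), with carry = (r − q) = 0.0769 − 0.0375 = 0.0394
F* = 411.42 · e^(0.0394 × 10/12) = 411.42 · e^0.032833 = 411.42 × 1.033378 = $425.1524
Market $416.21 < fair $425.1524: forward underpriced → reverse cash-and-carry (short spot, go long the forward).
At maturity, profit = |F_mkt − F*| = |416.21 − 425.1524| = $8.94 per share

$8.94 per share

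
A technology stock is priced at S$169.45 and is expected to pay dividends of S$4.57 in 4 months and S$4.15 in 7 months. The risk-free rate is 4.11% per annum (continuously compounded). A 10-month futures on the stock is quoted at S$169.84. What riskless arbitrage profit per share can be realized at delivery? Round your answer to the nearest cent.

PV(dividends) I = 4.57·e^(−0.0411·4/12) + 4.15·e^(−0.0411·7/12) = 8.5595
Fair futures F* = (S − I)·e^(rT) = (169.45 − 8.5595)·e^0.034250 = 160.8905 × 1.034843 = 166.4964
Market S$169.84 > fair 166.4964: forward overpriced → cash-and-carry (borrow at r, buy the stock and collect the dividends, short the forward).
Profit at T = |F_mkt − F*| = |169.84 − 166.4964| = S$3.34 per share

S$3.34 per share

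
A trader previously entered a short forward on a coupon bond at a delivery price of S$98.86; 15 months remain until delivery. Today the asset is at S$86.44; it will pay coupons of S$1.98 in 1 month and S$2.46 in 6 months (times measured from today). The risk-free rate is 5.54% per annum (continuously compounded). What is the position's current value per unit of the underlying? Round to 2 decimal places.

PV(remaining coupons) I = 1.98·e^(−0.0554·1/12) + 2.46·e^(−0.0554·6/12) = 4.3637
Current forward F = (S − I)·e^(rT) = (86.44 − 4.3637)·e^(0.0554·15/12) = 82.0763 × 1.071704 = 87.9615
Value (long) = (F − K)·e^(−rT) = (87.9615 − 98.86) × 0.933093 = -10.1693
Short position value = −(long value) = S$10.17

S$10.17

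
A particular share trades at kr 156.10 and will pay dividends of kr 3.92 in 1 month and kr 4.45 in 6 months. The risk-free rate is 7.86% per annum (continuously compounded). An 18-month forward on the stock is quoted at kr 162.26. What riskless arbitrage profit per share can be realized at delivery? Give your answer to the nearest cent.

PV(dividends) I = 3.92·e^(−0.0786·1/12) + 4.45·e^(−0.0786·6/12) = 8.1729
Fair forward F* = (S − I)·e^(rT) = (156.10 − 8.1729)·e^0.117900 = 147.9271 × 1.125132 = 166.4375
Market kr 162.26 < fair 166.4375: forward underpriced → reverse cash-and-carry (short the stock, invest proceeds at r, pay the dividends, go long the forward).
Profit at T = |F_mkt − F*| = |162.26 − 166.4375| = kr 4.18 per share

kr 4.18 per share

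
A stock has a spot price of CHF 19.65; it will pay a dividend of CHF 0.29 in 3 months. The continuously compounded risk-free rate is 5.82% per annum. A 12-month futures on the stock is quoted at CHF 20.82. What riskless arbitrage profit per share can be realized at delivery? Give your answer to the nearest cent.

PV(dividends) I = 0.29·e^(−0.0582·3/12) = 0.2858
Fair futures F* = (S − I)·e^(rT) = (19.65 − 0.2858)·e^0.058200 = 19.3642 × 1.059927 = 20.5246
Market CHF 20.82 > fair 20.5246: forward overpriced → cash-and-carry (borrow at r, buy the stock and collect the dividends, short the forward).
Profit at T = |F_mkt − F*| = |20.82 − 20.5246| = CHF 0.30 per share

CHF 0.30 per share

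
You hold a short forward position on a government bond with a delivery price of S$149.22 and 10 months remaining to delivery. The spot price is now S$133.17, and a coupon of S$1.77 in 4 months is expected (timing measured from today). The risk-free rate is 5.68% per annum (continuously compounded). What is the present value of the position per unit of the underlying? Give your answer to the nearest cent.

PV(remaining coupons) I = 1.77·e^(−0.0568·4/12) = 1.7368
Current forward F = (S − I)·e^(rT) = (133.17 − 1.7368)·e^(0.0568·10/12) = 131.4332 × 1.048471 = 137.8039
Value (long) = (F − K)·e^(−rT) = (137.8039 − 149.22) × 0.953769 = -10.8883
Short position value = −(long value) = S$10.89

S$10.89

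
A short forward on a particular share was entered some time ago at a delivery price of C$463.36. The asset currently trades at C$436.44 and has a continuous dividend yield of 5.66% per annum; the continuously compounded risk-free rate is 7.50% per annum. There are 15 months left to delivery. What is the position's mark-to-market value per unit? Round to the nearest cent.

C$15.27

Current fair forward for the remaining 15 months: F = S·e^((r − q)·T), (r − q) = 0.0750 − 0.0566 = 0.0184
F = 436.44 · e^(0.0184 × 15/12) = 436.44 × 1.023267 = 446.5946
Value of long forward = (F − K)·e^(−rT) = (446.5946 − 463.36) · e^(−0.0750·15/12)
= -16.7654 × 0.910510 = -15.27
Short position value = −(long value) = C$15.27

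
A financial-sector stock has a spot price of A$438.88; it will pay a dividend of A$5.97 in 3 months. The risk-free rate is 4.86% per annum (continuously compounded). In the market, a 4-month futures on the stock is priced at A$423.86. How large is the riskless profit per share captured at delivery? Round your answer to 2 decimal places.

A$16.19 per share

PV(dividends) I = 5.97·e^(−0.0486·3/12) = 5.8979
Fair futures F* = (S − I)·e^(rT) = (438.88 − 5.8979)·e^0.016200 = 432.9821 × 1.016332 = 440.0536
Market A$423.86 < fair 440.0536: forward underpriced → reverse cash-and-carry (short the stock, invest proceeds at r, pay the dividends, go long the forward).
Profit at T = |F_mkt − F*| = |423.86 − 440.0536| = A$16.19 per share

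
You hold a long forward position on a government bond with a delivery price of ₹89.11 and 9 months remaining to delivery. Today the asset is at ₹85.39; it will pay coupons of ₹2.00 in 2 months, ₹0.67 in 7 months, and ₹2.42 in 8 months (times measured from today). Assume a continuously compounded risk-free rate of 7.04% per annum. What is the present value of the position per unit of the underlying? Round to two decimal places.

PV(remaining coupons) I = 2.00·e^(−0.0704·2/12) + 0.67·e^(−0.0704·7/12) + 2.42·e^(−0.0704·8/12) = 4.9288
Current forward F = (S − I)·e^(rT) = (85.39 − 4.9288)·e^(0.0704·9/12) = 80.4612 × 1.054219 = 84.8237
Value (long) = (F − K)·e^(−rT) = (84.8237 − 89.11) × 0.948570 = -4.0659
Value = -₹4.07

-₹4.07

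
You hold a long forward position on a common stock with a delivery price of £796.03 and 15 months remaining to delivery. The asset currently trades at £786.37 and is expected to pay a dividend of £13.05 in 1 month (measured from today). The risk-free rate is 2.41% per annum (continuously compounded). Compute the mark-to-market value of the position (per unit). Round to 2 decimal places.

£0.94

PV(remaining dividends) I = 13.05·e^(−0.0241·1/12) = 13.0238
Current forward F = (S − I)·e^(rT) = (786.37 − 13.0238)·e^(0.0241·15/12) = 773.3462 × 1.030583 = 796.9974
Value (long) = (F − K)·e^(−rT) = (796.9974 − 796.03) × 0.970324 = 0.9387
Value = £0.94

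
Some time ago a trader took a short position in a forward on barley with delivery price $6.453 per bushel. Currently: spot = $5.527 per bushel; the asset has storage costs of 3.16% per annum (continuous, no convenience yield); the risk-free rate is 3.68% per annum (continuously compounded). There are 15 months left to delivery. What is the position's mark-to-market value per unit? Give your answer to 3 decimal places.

$0.413 per bushel

Current fair forward for the remaining 15 months: F = S·e^((r + u)·T), (r + u) = 0.0368 + 0.0316 = 0.0684
F = 5.527 · e^(0.0684 × 15/12) = 5.527 × 1.089262 = 6.0204
Value of long forward = (F − K)·e^(−rT) = (6.0204 − 6.453) · e^(−0.0368·15/12)
= -0.4326 × 0.955042 = -0.413
Short position value = −(long value) = $0.413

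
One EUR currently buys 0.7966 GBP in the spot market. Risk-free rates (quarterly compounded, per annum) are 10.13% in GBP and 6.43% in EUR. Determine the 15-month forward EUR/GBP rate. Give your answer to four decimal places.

0.8335

By covered interest parity, F = S · (1+r_GBP/4)^(4T) / (1+r_EUR/4)^(4T)
= 0.7966 × 1.133203 / 1.083001 = 0.7966 × 1.046355
F = 0.8335 GBP per EUR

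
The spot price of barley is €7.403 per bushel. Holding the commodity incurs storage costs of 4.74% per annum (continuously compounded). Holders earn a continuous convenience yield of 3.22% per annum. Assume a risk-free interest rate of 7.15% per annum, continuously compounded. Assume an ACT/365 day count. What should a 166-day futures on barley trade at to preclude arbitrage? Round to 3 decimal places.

Net carry = r + u − y = 0.0715 + 0.0474 − 0.0322 = 0.0867
F = S·e^((r+u−y)T) = 7.403 · e^(0.0867 × 166/365) = 7.403 · e^0.039431
= 7.403 × 1.040219 = €7.701 per bushel

€7.701 per bushel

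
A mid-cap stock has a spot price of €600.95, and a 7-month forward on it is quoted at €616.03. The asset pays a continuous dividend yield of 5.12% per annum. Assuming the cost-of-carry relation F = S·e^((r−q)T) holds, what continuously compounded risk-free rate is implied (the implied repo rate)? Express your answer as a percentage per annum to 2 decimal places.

9.37%

From F = S·e^((r−q)T): (r − q) = ln(F/S)/T
ln(616.03/600.95) = ln(1.025094) = 0.024784
(r − q) = 0.024784 / (7/12) = 0.042487
r = ln(F/S)/T + q = 0.042487 + 0.0512 = 0.093687
r = 9.37%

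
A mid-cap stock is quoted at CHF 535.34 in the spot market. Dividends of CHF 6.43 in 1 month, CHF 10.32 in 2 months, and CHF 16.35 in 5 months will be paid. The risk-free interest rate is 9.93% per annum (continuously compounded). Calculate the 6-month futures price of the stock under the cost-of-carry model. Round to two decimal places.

CHF 528.74

PV(dividends) I = 6.43·e^(−0.0993·1/12) + 10.32·e^(−0.0993·2/12) + 16.35·e^(−0.0993·5/12)
I = 6.3770 + 10.1506 + 15.6873 = 32.2149
F = (S − I)·e^(rT) = (535.34 − 32.2149) · e^(0.0993·6/12)
= 503.1251 · e^0.049650 = 503.1251 × 1.050903 = CHF 528.74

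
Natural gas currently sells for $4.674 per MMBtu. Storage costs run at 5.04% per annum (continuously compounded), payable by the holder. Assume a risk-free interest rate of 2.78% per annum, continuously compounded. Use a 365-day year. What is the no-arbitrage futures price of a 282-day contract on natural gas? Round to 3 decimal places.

$4.965 per MMBtu

Net carry = r + u − y = 0.0278 + 0.0504 − 0.0000 = 0.0782
F = S·e^((r+u−y)T) = 4.674 · e^(0.0782 × 282/365) = 4.674 · e^0.060418
= 4.674 × 1.062280 = $4.965 per MMBtu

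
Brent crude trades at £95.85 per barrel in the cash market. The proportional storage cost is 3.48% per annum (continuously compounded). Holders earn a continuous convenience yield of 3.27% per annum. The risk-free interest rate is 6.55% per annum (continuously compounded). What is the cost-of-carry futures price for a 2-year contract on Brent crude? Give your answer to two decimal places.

£109.73 per barrel

Net carry = r + u − y = 0.0655 + 0.0348 − 0.0327 = 0.0676
F = S·e^((r+u−y)T) = 95.85 · e^(0.0676 × 2) = 95.85 · e^0.135200
= 95.85 × 1.144766 = £109.73 per barrel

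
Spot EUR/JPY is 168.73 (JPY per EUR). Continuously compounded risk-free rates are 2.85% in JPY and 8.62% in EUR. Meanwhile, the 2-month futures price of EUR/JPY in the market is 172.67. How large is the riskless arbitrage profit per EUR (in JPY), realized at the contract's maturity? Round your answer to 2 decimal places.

5.55 per EUR (in JPY)

Fair futures: F* = S·e^(carry·T), with carry = (r_JPY − r_EUR) = 0.0285 − 0.0862 = -0.0577
F* = 168.73 · e^(-0.0577 × 2/12) = 168.73 · e^-0.009617 = 168.73 × 0.990429 = 167.1151
Market 172.67 > fair 167.1151: forward overpriced → cash-and-carry (buy spot, short the forward).
At maturity, profit = |F_mkt − F*| = |172.67 − 167.1151| = 5.55 per EUR (in JPY)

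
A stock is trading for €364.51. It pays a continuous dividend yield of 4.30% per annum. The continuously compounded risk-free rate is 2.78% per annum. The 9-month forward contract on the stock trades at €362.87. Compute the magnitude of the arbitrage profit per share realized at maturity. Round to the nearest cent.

€2.49 per share

Fair forward: F* = S·e^(carry·T), with carry = (r − q) = 0.0278 − 0.0430 = -0.0152
F* = 364.51 · e^(-0.0152 × 9/12) = 364.51 · e^-0.011400 = 364.51 × 0.988665 = €360.3783
Market €362.87 > fair €360.3783: forward overpriced → cash-and-carry (buy spot, short the forward).
At maturity, profit = |F_mkt − F*| = |362.87 − 360.3783| = €2.49 per share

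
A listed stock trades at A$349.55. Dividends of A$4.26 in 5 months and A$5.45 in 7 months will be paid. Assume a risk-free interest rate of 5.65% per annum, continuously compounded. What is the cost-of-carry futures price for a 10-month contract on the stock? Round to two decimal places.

A$356.51

PV(dividends) I = 4.26·e^(−0.0565·5/12) + 5.45·e^(−0.0565·7/12)
I = 4.1609 + 5.2733 = 9.4342
F = (S − I)·e^(rT) = (349.55 − 9.4342) · e^(0.0565·10/12)
= 340.1158 · e^0.047083 = 340.1158 × 1.048209 = A$356.51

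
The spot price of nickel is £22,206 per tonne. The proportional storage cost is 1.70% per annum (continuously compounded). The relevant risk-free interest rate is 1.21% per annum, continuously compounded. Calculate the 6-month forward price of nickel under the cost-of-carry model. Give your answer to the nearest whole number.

£22,531 per tonne

Net carry = r + u − y = 0.0121 + 0.0170 − 0.0000 = 0.0291
F = S·e^((r+u−y)T) = 22206 · e^(0.0291 × 6/12) = 22206 · e^0.014550
= 22206 × 1.014656 = £22,531 per tonne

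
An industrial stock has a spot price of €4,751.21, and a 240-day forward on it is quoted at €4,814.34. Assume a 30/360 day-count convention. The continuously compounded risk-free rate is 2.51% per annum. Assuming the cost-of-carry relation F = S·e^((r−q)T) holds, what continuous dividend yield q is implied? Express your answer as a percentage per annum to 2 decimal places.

From F = S·e^((r−q)T): (r − q) = ln(F/S)/T
ln(4814.34/4751.21) = ln(1.013287) = 0.013200
(r − q) = 0.013200 / (240/360) = 0.019800
q = r − ln(F/S)/T = 0.0251 − 0.019800 = 0.005300
q = 0.53%

0.53%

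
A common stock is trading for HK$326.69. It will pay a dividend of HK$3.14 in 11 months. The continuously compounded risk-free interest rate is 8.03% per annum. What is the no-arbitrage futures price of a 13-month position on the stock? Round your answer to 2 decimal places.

PV(dividends) I = 3.14·e^(−0.0803·11/12)
I = 2.9172
F = (S − I)·e^(rT) = (326.69 − 2.9172) · e^(0.0803·13/12)
= 323.7728 · e^0.086992 = 323.7728 × 1.090888 = HK$353.20

HK$353.20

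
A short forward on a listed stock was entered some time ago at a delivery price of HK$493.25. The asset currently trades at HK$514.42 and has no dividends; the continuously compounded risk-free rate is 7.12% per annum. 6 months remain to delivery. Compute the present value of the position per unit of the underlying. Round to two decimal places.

Current fair forward for the remaining 6 months: F = S·e^(r·T), r = 0.0712
F = 514.42 · e^(0.0712 × 6/12) = 514.42 × 1.036241 = 533.0631
Value of long forward = (F − K)·e^(−rT) = (533.0631 − 493.25) · e^(−0.0712·6/12)
= 39.8131 × 0.965026 = 38.42
Short position value = −(long value) = -HK$38.42

-HK$38.42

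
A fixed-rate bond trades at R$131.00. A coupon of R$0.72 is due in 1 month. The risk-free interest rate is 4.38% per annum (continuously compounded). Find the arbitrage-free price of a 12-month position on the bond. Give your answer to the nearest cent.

R$136.12

PV(coupons) I = 0.72·e^(−0.0438·1/12)
I = 0.7174
F = (S − I)·e^(rT) = (131.00 − 0.7174) · e^(0.0438·12/12)
= 130.2826 · e^0.043800 = 130.2826 × 1.044773 = R$136.12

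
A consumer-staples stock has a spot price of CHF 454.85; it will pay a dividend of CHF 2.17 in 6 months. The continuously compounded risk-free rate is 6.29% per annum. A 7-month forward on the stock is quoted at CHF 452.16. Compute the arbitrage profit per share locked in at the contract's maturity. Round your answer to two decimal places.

PV(dividends) I = 2.17·e^(−0.0629·6/12) = 2.1028
Fair forward F* = (S − I)·e^(rT) = (454.85 − 2.1028)·e^0.036692 = 452.7472 × 1.037373 = 469.6677
Market CHF 452.16 < fair 469.6677: forward underpriced → reverse cash-and-carry (short the stock, invest proceeds at r, pay the dividends, go long the forward).
Profit at T = |F_mkt − F*| = |452.16 − 469.6677| = CHF 17.51 per share

CHF 17.51 per share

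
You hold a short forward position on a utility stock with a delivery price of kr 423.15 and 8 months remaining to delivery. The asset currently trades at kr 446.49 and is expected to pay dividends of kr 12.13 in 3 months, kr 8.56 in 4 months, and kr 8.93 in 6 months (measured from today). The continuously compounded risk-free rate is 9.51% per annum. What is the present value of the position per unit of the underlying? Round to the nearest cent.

PV(remaining dividends) I = 12.13·e^(−0.0951·3/12) + 8.56·e^(−0.0951·4/12) + 8.93·e^(−0.0951·6/12) = 28.6532
Current forward F = (S − I)·e^(rT) = (446.49 − 28.6532)·e^(0.0951·8/12) = 417.8368 × 1.065453 = 445.1855
Value (long) = (F − K)·e^(−rT) = (445.1855 − 423.15) × 0.938568 = 20.6818
Short position value = −(long value) = -kr 20.68

-kr 20.68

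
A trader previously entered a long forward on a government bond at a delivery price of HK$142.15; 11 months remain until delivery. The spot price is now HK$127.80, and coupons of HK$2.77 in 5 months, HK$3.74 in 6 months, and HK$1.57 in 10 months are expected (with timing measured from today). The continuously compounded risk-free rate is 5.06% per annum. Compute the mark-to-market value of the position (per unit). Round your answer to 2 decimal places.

-HK$15.77

PV(remaining coupons) I = 2.77·e^(−0.0506·5/12) + 3.74·e^(−0.0506·6/12) + 1.57·e^(−0.0506·10/12) = 7.8640
Current forward F = (S − I)·e^(rT) = (127.80 − 7.8640)·e^(0.0506·11/12) = 119.9360 × 1.047476 = 125.6301
Value (long) = (F − K)·e^(−rT) = (125.6301 − 142.15) × 0.954676 = -15.7712
Value = -HK$15.77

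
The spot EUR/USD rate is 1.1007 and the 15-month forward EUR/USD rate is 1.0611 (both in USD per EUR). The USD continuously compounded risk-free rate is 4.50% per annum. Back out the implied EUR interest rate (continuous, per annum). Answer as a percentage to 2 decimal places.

F = S·e^((r_USD − r_EUR)T) ⇒ r_EUR = r_USD − ln(F/S)/T
ln(1.0611/1.1007) = -0.036640; /(15/12) = -0.029312
r_EUR = 0.0450 + 0.029312 = 0.074312
r_EUR = 7.43%

7.43%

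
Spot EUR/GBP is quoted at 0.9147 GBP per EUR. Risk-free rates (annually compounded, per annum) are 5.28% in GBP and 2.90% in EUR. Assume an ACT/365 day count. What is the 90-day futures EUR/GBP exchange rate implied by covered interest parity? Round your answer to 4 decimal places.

By covered interest parity, F = S · (1+r_GBP)^T / (1+r_EUR)^T
= 0.9147 × 1.012768 / 1.007074 = 0.9147 × 1.005654
F = 0.9199 GBP per EUR

0.9199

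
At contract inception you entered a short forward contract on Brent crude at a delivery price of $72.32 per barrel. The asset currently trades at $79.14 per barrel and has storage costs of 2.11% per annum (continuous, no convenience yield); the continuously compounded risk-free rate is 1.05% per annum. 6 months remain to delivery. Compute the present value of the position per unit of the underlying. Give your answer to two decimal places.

-$8.04 per barrel

Current fair forward for the remaining 6 months: F = S·e^((r + u)·T), (r + u) = 0.0105 + 0.0211 = 0.0316
F = 79.14 · e^(0.0316 × 6/12) = 79.14 × 1.015925 = 80.4003
Value of long forward = (F − K)·e^(−rT) = (80.4003 − 72.32) · e^(−0.0105·6/12)
= 8.0803 × 0.994764 = 8.04
Short position value = −(long value) = -$8.04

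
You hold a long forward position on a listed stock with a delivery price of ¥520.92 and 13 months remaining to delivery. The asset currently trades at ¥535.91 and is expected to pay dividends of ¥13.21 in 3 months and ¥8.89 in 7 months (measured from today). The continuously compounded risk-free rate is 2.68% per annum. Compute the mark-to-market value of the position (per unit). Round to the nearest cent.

¥8.02

PV(remaining dividends) I = 13.21·e^(−0.0268·3/12) + 8.89·e^(−0.0268·7/12) = 21.8739
Current forward F = (S − I)·e^(rT) = (535.91 − 21.8739)·e^(0.0268·13/12) = 514.0361 × 1.029459 = 529.1791
Value (long) = (F − K)·e^(−rT) = (529.1791 − 520.92) × 0.971384 = 8.0228
Value = ¥8.02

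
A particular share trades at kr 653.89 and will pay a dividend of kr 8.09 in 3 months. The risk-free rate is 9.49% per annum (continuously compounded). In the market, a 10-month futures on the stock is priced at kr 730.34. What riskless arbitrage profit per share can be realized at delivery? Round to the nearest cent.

kr 31.19 per share

PV(dividends) I = 8.09·e^(−0.0949·3/12) = 7.9003
Fair futures F* = (S − I)·e^(rT) = (653.89 − 7.9003)·e^0.079083 = 645.9897 × 1.082294 = 699.1508
Market kr 730.34 > fair 699.1508: forward overpriced → cash-and-carry (borrow at r, buy the stock and collect the dividends, short the forward).
Profit at T = |F_mkt − F*| = |730.34 − 699.1508| = kr 31.19 per share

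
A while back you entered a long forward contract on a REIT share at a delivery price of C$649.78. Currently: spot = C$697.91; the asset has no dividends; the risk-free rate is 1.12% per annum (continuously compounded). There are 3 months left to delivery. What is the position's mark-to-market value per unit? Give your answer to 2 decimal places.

Current fair forward for the remaining 3 months: F = S·e^(r·T), r = 0.0112
F = 697.91 · e^(0.0112 × 3/12) = 697.91 × 1.002804 = 699.8669
Value of long forward = (F − K)·e^(−rT) = (699.8669 − 649.78) · e^(−0.0112·3/12)
= 50.0869 × 0.997204 = 49.95

C$49.95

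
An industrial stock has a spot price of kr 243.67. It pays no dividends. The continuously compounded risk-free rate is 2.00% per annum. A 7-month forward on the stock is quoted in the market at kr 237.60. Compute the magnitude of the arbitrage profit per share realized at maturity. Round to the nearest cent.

kr 8.93 per share

Fair forward: F* = S·e^(carry·T), with carry = r = 0.0200
F* = 243.67 · e^(0.0200 × 7/12) = 243.67 · e^0.011667 = 243.67 × 1.011735 = kr 246.5295
Market kr 237.60 < fair kr 246.5295: forward underpriced → reverse cash-and-carry (short spot, go long the forward).
At maturity, profit = |F_mkt − F*| = |237.60 − 246.5295| = kr 8.93 per share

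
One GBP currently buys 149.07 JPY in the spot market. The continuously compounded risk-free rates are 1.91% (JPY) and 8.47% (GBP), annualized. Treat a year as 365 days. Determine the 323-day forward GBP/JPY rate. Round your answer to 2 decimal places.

F = S·e^((r_JPY − r_GBP)T) = 149.07 · e^((0.0191 − 0.0847) × 323/365)
= 149.07 · e^-0.058052 = 149.07 × 0.943601
F = 140.66 JPY per GBP

140.66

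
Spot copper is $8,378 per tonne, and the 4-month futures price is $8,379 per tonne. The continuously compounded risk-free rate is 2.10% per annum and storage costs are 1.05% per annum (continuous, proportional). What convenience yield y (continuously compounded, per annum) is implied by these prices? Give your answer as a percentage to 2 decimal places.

F = S·e^((r+u−y)T) ⇒ (r+u−y) = ln(F/S)/T
ln(8379/8378) = 0.000119; /T ⇒ 0.000357
y = r + u − ln(F/S)/T = 0.0210 + 0.0105 − 0.000357 = 0.031143
y = 3.11%

3.11%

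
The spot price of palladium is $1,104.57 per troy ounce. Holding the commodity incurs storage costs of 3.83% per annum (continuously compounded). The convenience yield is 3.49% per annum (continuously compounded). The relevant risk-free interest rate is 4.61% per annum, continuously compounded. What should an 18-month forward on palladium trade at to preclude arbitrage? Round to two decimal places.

Net carry = r + u − y = 0.0461 + 0.0383 − 0.0349 = 0.0495
F = S·e^((r+u−y)T) = 1104.57 · e^(0.0495 × 18/12) = 1104.57 · e^0.07425000
= 1104.57 × 1.07707604 = $1,189.71 per troy ounce

$1,189.71 per troy ounce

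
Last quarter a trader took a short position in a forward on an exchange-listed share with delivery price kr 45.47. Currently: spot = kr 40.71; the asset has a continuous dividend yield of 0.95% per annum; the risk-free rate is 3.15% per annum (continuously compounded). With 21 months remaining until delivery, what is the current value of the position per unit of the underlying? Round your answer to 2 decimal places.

Current fair forward for the remaining 21 months: F = S·e^((r − q)·T), (r − q) = 0.0315 − 0.0095 = 0.0220
F = 40.71 · e^(0.0220 × 21/12) = 40.71 × 1.039251 = 42.3079
Value of long forward = (F − K)·e^(−rT) = (42.3079 − 45.47) · e^(−0.0315·21/12)
= -3.1621 × 0.946367 = -2.99
Short position value = −(long value) = kr 2.99

kr 2.99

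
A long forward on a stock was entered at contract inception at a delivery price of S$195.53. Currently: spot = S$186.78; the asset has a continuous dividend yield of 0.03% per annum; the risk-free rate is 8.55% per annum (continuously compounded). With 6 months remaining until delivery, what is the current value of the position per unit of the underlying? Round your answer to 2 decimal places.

Current fair forward for the remaining 6 months: F = S·e^((r − q)·T), (r − q) = 0.0855 − 0.0003 = 0.0852
F = 186.78 · e^(0.0852 × 6/12) = 186.78 × 1.043520 = 194.9087
Value of long forward = (F − K)·e^(−rT) = (194.9087 − 195.53) · e^(−0.0855·6/12)
= -0.6213 × 0.958151 = -0.60

-S$0.60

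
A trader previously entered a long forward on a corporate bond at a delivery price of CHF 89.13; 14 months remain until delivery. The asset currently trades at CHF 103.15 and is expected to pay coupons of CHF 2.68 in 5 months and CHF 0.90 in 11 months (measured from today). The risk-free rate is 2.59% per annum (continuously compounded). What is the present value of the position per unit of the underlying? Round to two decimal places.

CHF 13.14

PV(remaining coupons) I = 2.68·e^(−0.0259·5/12) + 0.90·e^(−0.0259·11/12) = 3.5301
Current forward F = (S − I)·e^(rT) = (103.15 − 3.5301)·e^(0.0259·14/12) = 99.6199 × 1.030678 = 102.6760
Value (long) = (F − K)·e^(−rT) = (102.6760 − 89.13) × 0.970235 = 13.1428
Value = CHF 13.14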